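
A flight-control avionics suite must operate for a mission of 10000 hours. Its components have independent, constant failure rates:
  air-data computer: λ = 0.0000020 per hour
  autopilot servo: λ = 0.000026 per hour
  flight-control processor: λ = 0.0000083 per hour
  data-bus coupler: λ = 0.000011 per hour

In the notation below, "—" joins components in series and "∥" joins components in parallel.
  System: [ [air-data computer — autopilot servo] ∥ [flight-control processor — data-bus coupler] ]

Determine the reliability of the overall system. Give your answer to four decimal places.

0.9571

R(air-data computer) = exp(−0.0000020 × 10000) = 0.980199
R(autopilot servo) = exp(−0.000026 × 10000) = 0.771052
R(flight-control processor) = exp(−0.0000083 × 10000) = 0.920351
R(data-bus coupler) = exp(−0.000011 × 10000) = 0.895834
Series (air-data computer and autopilot servo): 0.980199 × 0.771052 = 0.755784
Series (flight-control processor and data-bus coupler): 0.920351 × 0.895834 = 0.824482
Parallel ([0.755784] and [0.824482]): 1 − (1 − 0.755784)(1 − 0.824482) = 0.9571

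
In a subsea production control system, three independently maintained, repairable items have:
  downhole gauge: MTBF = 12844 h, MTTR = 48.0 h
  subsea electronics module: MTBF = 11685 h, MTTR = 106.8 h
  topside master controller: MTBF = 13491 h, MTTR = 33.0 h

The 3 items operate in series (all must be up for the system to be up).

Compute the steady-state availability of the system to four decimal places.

0.9848

A(downhole gauge) = MTBF/(MTBF+MTTR) = 12844/(12844+48.0) = 0.996277
A(subsea electronics module) = MTBF/(MTBF+MTTR) = 11685/(11685+106.8) = 0.990943
A(topside master controller) = MTBF/(MTBF+MTTR) = 13491/(13491+33.0) = 0.997560
Series availability: 0.996277 × 0.990943 × 0.997560 = 0.9848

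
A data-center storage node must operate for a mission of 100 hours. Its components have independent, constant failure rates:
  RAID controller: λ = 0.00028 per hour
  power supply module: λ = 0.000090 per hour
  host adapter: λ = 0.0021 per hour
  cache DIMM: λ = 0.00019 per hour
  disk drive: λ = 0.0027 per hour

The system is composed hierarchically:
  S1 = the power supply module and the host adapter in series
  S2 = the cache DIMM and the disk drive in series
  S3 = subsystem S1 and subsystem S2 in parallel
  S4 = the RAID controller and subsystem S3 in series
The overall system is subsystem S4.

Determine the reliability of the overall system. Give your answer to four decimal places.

R(RAID controller) = exp(−0.00028 × 100) = 0.972388
R(power supply module) = exp(−0.000090 × 100) = 0.991040
R(host adapter) = exp(−0.0021 × 100) = 0.810584
R(cache DIMM) = exp(−0.00019 × 100) = 0.981179
R(disk drive) = exp(−0.0027 × 100) = 0.763379
Series (power supply module and host adapter): 0.991040 × 0.810584 = 0.803321
Series (cache DIMM and disk drive): 0.981179 × 0.763379 = 0.749011
Parallel ([0.803321] and [0.749011]): 1 − (1 − 0.803321)(1 − 0.749011) = 0.950636
Series (RAID controller and [0.950636]): 0.972388 × 0.950636 = 0.9244

0.9244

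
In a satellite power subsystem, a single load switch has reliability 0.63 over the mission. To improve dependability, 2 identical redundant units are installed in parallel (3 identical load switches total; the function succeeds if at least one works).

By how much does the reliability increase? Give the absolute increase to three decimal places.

R_before = 0.63
R_after = 1 − (1 − 0.63)^3 = 0.949
ΔR = 0.949 − 0.63 = 0.319

0.319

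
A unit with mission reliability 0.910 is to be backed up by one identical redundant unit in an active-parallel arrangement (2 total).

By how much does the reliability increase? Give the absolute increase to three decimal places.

R_before = 0.910
R_after = 1 − (1 − 0.910)^2 = 0.992
ΔR = 0.992 − 0.910 = 0.082

0.082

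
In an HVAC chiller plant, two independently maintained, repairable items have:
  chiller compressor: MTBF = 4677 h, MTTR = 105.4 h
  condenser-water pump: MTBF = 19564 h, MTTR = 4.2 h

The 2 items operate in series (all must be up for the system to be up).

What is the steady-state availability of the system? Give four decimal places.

0.9778

A(chiller compressor) = MTBF/(MTBF+MTTR) = 4677/(4677+105.4) = 0.977961
A(condenser-water pump) = MTBF/(MTBF+MTTR) = 19564/(19564+4.2) = 0.999785
Series availability: 0.977961 × 0.999785 = 0.9778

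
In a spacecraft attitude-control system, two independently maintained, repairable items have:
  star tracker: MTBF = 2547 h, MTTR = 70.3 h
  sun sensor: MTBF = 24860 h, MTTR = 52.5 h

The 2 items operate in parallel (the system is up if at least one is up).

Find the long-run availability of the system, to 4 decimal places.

0.9999

A(star tracker) = MTBF/(MTBF+MTTR) = 2547/(2547+70.3) = 0.973140
A(sun sensor) = MTBF/(MTBF+MTTR) = 24860/(24860+52.5) = 0.997893
Parallel availability: 1 − (1 − 0.973140)(1 − 0.997893) = 0.9999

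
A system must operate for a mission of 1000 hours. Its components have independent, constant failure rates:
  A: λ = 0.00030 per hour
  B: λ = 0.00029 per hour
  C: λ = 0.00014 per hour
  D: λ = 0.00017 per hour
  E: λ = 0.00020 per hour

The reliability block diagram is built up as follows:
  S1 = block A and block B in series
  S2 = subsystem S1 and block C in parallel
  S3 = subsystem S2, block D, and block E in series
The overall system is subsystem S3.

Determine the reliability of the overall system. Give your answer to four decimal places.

0.6505

R(A) = exp(−0.00030 × 1000) = 0.740818
R(B) = exp(−0.00029 × 1000) = 0.748264
R(C) = exp(−0.00014 × 1000) = 0.869358
R(D) = exp(−0.00017 × 1000) = 0.843665
R(E) = exp(−0.00020 × 1000) = 0.818731
Series (A and B): 0.740818 × 0.748264 = 0.554327
Parallel ([0.554327] and C): 1 − (1 − 0.554327)(1 − 0.869358) = 0.941776
Series ([0.941776], D, and E): 0.941776 × 0.843665 × 0.818731 = 0.6505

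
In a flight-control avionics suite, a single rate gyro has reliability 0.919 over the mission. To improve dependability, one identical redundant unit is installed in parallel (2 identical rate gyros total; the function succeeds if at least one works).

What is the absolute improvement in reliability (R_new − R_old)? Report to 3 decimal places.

0.074

R_before = 0.919
R_after = 1 − (1 − 0.919)^2 = 0.993
ΔR = 0.993 − 0.919 = 0.074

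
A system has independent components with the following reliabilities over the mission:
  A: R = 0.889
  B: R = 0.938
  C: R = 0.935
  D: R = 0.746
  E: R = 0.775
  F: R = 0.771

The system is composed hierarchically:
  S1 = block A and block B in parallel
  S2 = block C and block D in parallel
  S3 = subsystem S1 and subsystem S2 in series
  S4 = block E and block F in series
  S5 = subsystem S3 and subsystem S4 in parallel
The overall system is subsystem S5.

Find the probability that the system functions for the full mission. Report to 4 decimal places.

Parallel (A and B): 1 − (1 − 0.889000)(1 − 0.938000) = 0.993118
Parallel (C and D): 1 − (1 − 0.935000)(1 − 0.746000) = 0.983490
Series ([0.993118] and [0.983490]): 0.993118 × 0.983490 = 0.976722
Series (E and F): 0.775000 × 0.771000 = 0.597525
Parallel ([0.976722] and [0.597525]): 1 − (1 − 0.976722)(1 − 0.597525) = 0.9906

0.9906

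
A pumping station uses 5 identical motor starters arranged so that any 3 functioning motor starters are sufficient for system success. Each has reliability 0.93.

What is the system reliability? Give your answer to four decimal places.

0.9969

R = Σ_{i=3}^{5} C(5,i) p^i (1−p)^{5−i} with p = 0.93
C(5,3)·0.93^3·0.07^2 = 0.039413
C(5,4)·0.93^4·0.07^1 = 0.261818
C(5,5)·0.93^5·0.07^0 = 0.695688
Sum = 0.9969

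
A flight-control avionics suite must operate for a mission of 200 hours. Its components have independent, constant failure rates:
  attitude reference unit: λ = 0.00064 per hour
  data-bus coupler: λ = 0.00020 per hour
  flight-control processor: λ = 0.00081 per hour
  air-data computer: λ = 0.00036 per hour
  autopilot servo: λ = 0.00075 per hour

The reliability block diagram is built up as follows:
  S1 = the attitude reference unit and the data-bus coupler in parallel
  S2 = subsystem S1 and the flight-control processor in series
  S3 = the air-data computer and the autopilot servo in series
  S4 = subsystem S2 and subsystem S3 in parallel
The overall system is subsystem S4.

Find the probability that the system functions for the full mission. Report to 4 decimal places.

R(attitude reference unit) = exp(−0.00064 × 200) = 0.879853
R(data-bus coupler) = exp(−0.00020 × 200) = 0.960789
R(flight-control processor) = exp(−0.00081 × 200) = 0.850441
R(air-data computer) = exp(−0.00036 × 200) = 0.930531
R(autopilot servo) = exp(−0.00075 × 200) = 0.860708
Parallel (attitude reference unit and data-bus coupler): 1 − (1 − 0.879853)(1 − 0.960789) = 0.995289
Series ([0.995289] and flight-control processor): 0.995289 × 0.850441 = 0.846435
Series (air-data computer and autopilot servo): 0.930531 × 0.860708 = 0.800915
Parallel ([0.846435] and [0.800915]): 1 − (1 − 0.846435)(1 − 0.800915) = 0.9694

0.9694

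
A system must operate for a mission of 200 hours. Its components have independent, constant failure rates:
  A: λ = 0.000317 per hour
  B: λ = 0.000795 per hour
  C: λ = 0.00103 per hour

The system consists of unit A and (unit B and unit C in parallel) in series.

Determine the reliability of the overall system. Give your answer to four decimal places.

R(A) = exp(−0.000317 × 200) = 0.938568
R(B) = exp(−0.000795 × 200) = 0.852996
R(C) = exp(−0.00103 × 200) = 0.813833
Parallel (B and C): 1 − (1 − 0.852996)(1 − 0.813833) = 0.972633
Series (A and [0.972633]): 0.938568 × 0.972633 = 0.9129

0.9129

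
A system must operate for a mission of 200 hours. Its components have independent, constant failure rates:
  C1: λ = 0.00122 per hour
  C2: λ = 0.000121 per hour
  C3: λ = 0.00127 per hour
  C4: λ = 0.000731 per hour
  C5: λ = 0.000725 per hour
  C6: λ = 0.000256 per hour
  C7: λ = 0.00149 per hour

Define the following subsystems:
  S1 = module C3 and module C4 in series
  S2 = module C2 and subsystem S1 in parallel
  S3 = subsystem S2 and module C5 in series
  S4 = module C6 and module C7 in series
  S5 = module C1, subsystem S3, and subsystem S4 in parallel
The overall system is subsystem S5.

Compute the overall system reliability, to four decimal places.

R(C1) = exp(−0.00122 × 200) = 0.783488
R(C2) = exp(−0.000121 × 200) = 0.976090
R(C3) = exp(−0.00127 × 200) = 0.775692
R(C4) = exp(−0.000731 × 200) = 0.863985
R(C5) = exp(−0.000725 × 200) = 0.865022
R(C6) = exp(−0.000256 × 200) = 0.950089
R(C7) = exp(−0.00149 × 200) = 0.742301
Series (C3 and C4): 0.775692 × 0.863985 = 0.670186
Parallel (C2 and [0.670186]): 1 − (1 − 0.976090)(1 − 0.670186) = 0.992114
Series ([0.992114] and C5): 0.992114 × 0.865022 = 0.858200
Series (C6 and C7): 0.950089 × 0.742301 = 0.705252
Parallel (C1, [0.858200], and [0.705252]): 1 − (1 − 0.783488)(1 − 0.858200)(1 − 0.705252) = 0.9910

0.9910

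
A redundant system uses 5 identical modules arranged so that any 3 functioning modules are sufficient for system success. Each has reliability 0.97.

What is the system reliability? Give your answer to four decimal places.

R = Σ_{i=3}^{5} C(5,i) p^i (1−p)^{5−i} with p = 0.97
C(5,3)·0.97^3·0.03^2 = 0.008214
C(5,4)·0.97^4·0.03^1 = 0.132794
C(5,5)·0.97^5·0.03^0 = 0.858734
Sum = 0.9997

0.9997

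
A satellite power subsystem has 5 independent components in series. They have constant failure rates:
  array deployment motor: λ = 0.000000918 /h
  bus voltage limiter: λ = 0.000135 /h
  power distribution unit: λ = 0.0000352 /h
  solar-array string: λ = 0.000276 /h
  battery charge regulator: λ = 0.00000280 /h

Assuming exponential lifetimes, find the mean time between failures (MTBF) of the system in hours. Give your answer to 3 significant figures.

Series of exponential components: λ_sys = Σ λ_i
λ_sys = 0.000000918 + 0.000135 + 0.0000352 + 0.000276 + 0.00000280 = 4.4992e-04 /h
MTBF = 1 / λ_sys = 2220 h

2220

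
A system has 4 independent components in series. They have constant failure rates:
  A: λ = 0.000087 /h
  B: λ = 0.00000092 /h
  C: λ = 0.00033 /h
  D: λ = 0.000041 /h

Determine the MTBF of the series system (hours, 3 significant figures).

Series of exponential components: λ_sys = Σ λ_i
λ_sys = 0.000087 + 0.00000092 + 0.00033 + 0.000041 = 4.5892e-04 /h
MTBF = 1 / λ_sys = 2180 h

2180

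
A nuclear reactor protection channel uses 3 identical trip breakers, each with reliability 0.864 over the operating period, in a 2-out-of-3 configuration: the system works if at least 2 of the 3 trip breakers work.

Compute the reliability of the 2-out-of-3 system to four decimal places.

R = Σ_{i=2}^{3} C(3,i) p^i (1−p)^{3−i} with p = 0.864
C(3,2)·0.864^2·0.136^1 = 0.304570
C(3,3)·0.864^3·0.136^0 = 0.644973
Sum = 0.9495

0.9495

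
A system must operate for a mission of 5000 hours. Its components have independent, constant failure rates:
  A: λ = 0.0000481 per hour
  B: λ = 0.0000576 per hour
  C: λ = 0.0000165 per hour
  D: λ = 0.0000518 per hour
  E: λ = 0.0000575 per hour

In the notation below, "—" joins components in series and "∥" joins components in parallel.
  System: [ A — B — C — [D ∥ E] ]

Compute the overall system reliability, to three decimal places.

R(A) = exp(−0.0000481 × 5000) = 0.78623
R(B) = exp(−0.0000576 × 5000) = 0.74976
R(C) = exp(−0.0000165 × 5000) = 0.92081
R(D) = exp(−0.0000518 × 5000) = 0.77182
R(E) = exp(−0.0000575 × 5000) = 0.75014
Parallel (D and E): 1 − (1 − 0.77182)(1 − 0.75014) = 0.94299
Series (A, B, C, and [0.94299]): 0.78623 × 0.74976 × 0.92081 × 0.94299 = 0.512

0.512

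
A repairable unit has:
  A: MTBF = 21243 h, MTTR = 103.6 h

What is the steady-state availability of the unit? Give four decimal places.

0.9951

A(A) = MTBF/(MTBF+MTTR) = 21243/(21243+103.6) = 0.9951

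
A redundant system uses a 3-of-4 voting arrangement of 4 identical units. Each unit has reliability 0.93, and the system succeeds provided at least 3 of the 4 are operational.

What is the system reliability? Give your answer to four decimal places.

0.9733

R = Σ_{i=3}^{4} C(4,i) p^i (1−p)^{4−i} with p = 0.93
C(4,3)·0.93^3·0.07^1 = 0.225220
C(4,4)·0.93^4·0.07^0 = 0.748052
Sum = 0.9733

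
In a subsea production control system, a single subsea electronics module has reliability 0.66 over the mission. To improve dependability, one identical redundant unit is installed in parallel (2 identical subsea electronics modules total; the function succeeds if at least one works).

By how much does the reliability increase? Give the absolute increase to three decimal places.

R_before = 0.66
R_after = 1 − (1 − 0.66)^2 = 0.884
ΔR = 0.884 − 0.66 = 0.224

0.224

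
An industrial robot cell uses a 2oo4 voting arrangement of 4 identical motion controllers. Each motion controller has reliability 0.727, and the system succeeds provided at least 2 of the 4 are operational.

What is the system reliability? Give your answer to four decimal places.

R = Σ_{i=2}^{4} C(4,i) p^i (1−p)^{4−i} with p = 0.727
C(4,2)·0.727^2·0.273^2 = 0.236344
C(4,3)·0.727^3·0.273^1 = 0.419591
C(4,4)·0.727^4·0.273^0 = 0.279343
Sum = 0.9353

0.9353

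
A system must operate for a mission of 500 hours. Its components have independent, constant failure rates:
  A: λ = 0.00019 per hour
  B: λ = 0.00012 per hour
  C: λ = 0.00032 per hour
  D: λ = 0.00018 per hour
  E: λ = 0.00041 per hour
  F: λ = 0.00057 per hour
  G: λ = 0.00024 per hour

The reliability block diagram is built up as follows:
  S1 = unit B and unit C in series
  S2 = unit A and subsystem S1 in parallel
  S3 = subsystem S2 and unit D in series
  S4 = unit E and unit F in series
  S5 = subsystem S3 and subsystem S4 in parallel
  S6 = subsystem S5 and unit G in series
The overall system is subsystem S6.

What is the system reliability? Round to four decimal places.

R(A) = exp(−0.00019 × 500) = 0.909373
R(B) = exp(−0.00012 × 500) = 0.941765
R(C) = exp(−0.00032 × 500) = 0.852144
R(D) = exp(−0.00018 × 500) = 0.913931
R(E) = exp(−0.00041 × 500) = 0.814647
R(F) = exp(−0.00057 × 500) = 0.752014
R(G) = exp(−0.00024 × 500) = 0.886920
Series (B and C): 0.941765 × 0.852144 = 0.802519
Parallel (A and [0.802519]): 1 − (1 − 0.909373)(1 − 0.802519) = 0.982103
Series ([0.982103] and D): 0.982103 × 0.913931 = 0.897574
Series (E and F): 0.814647 × 0.752014 = 0.612626
Parallel ([0.897574] and [0.612626]): 1 − (1 − 0.897574)(1 − 0.612626) = 0.960323
Series ([0.960323] and G): 0.960323 × 0.886920 = 0.8517

0.8517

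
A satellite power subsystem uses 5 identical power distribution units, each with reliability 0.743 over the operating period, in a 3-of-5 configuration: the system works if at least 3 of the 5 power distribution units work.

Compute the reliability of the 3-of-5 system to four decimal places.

0.8890

R = Σ_{i=3}^{5} C(5,i) p^i (1−p)^{5−i} with p = 0.743
C(5,3)·0.743^3·0.257^2 = 0.270915
C(5,4)·0.743^4·0.257^1 = 0.391614
C(5,5)·0.743^5·0.257^0 = 0.226435
Sum = 0.8890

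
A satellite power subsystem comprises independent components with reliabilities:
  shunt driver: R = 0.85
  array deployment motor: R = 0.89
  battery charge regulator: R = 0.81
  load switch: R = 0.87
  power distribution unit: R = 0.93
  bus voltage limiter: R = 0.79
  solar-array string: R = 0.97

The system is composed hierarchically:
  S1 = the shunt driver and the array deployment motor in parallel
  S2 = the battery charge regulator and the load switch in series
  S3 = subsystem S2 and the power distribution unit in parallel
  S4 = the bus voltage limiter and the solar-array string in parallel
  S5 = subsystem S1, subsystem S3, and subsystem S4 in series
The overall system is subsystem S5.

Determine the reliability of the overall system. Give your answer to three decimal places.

Parallel (shunt driver and array deployment motor): 1 − (1 − 0.85000)(1 − 0.89000) = 0.98350
Series (battery charge regulator and load switch): 0.81000 × 0.87000 = 0.70470
Parallel ([0.70470] and power distribution unit): 1 − (1 − 0.70470)(1 − 0.93000) = 0.97933
Parallel (bus voltage limiter and solar-array string): 1 − (1 − 0.79000)(1 − 0.97000) = 0.99370
Series ([0.98350], [0.97933], and [0.99370]): 0.98350 × 0.97933 × 0.99370 = 0.957

0.957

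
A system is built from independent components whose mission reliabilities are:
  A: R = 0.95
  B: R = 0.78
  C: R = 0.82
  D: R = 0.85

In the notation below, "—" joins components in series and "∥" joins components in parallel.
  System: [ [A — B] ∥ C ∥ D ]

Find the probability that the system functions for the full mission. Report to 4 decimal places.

Series (A and B): 0.950000 × 0.780000 = 0.741000
Parallel ([0.741000], C, and D): 1 − (1 − 0.741000)(1 − 0.820000)(1 − 0.850000) = 0.9930

0.9930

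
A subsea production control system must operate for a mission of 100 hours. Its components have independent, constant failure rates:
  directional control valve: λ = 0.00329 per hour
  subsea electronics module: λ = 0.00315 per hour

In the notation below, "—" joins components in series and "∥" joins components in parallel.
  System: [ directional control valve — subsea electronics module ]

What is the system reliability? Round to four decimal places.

R(directional control valve) = exp(−0.00329 × 100) = 0.719643
R(subsea electronics module) = exp(−0.00315 × 100) = 0.729789
Series (directional control valve and subsea electronics module): 0.719643 × 0.729789 = 0.5252

0.5252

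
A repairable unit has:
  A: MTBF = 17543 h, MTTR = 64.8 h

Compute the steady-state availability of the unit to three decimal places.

0.996

A(A) = MTBF/(MTBF+MTTR) = 17543/(17543+64.8) = 0.996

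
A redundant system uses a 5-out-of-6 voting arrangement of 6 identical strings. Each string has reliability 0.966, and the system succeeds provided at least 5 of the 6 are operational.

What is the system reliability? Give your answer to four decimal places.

R = Σ_{i=5}^{6} C(6,i) p^i (1−p)^{6−i} with p = 0.966
C(6,5)·0.966^5·0.034^1 = 0.171599
C(6,6)·0.966^6·0.034^0 = 0.812574
Sum = 0.9842

0.9842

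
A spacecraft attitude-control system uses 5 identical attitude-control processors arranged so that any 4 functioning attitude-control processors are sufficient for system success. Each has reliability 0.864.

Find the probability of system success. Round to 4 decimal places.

R = Σ_{i=4}^{5} C(5,i) p^i (1−p)^{5−i} with p = 0.864
C(5,4)·0.864^4·0.136^1 = 0.378934
C(5,5)·0.864^5·0.136^0 = 0.481469
Sum = 0.8604

0.8604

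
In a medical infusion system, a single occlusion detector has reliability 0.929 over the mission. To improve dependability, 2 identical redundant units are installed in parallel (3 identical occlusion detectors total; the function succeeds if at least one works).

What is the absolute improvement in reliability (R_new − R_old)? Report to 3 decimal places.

R_before = 0.929
R_after = 1 − (1 − 0.929)^3 = 1.000
ΔR = 1.000 − 0.929 = 0.071

0.071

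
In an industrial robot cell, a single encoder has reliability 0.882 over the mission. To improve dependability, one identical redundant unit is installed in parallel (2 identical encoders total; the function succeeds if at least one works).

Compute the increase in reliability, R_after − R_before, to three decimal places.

R_before = 0.882
R_after = 1 − (1 − 0.882)^2 = 0.986
ΔR = 0.986 − 0.882 = 0.104

0.104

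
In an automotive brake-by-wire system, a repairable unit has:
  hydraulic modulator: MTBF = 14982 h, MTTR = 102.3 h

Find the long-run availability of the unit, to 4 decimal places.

A(hydraulic modulator) = MTBF/(MTBF+MTTR) = 14982/(14982+102.3) = 0.9932

0.9932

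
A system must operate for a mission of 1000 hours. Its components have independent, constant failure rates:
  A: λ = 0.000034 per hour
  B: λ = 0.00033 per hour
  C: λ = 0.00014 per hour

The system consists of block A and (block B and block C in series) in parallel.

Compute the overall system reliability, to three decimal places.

R(A) = exp(−0.000034 × 1000) = 0.96657
R(B) = exp(−0.00033 × 1000) = 0.71892
R(C) = exp(−0.00014 × 1000) = 0.86936
Series (B and C): 0.71892 × 0.86936 = 0.62500
Parallel (A and [0.62500]): 1 − (1 − 0.96657)(1 − 0.62500) = 0.987

0.987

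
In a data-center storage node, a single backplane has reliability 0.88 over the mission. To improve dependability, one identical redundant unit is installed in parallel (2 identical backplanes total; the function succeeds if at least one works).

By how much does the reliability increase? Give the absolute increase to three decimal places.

R_before = 0.88
R_after = 1 − (1 − 0.88)^2 = 0.986
ΔR = 0.986 − 0.88 = 0.106

0.106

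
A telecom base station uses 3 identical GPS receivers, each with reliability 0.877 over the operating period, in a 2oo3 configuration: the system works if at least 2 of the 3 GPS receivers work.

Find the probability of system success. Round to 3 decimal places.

0.958

R = Σ_{i=2}^{3} C(3,i) p^i (1−p)^{3−i} with p = 0.877
C(3,2)·0.877^2·0.123^1 = 0.28381
C(3,3)·0.877^3·0.123^0 = 0.67453
Sum = 0.958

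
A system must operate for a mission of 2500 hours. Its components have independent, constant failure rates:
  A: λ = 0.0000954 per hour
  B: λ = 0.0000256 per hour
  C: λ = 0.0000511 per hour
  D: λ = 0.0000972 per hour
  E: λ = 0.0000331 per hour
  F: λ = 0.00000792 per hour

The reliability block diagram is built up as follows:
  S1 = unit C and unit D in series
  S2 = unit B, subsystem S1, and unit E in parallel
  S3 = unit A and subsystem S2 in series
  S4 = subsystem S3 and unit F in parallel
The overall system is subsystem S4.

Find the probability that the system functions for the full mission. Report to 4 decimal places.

0.9958

R(A) = exp(−0.0000954 × 2500) = 0.787809
R(B) = exp(−0.0000256 × 2500) = 0.938005
R(C) = exp(−0.0000511 × 2500) = 0.880073
R(D) = exp(−0.0000972 × 2500) = 0.784272
R(E) = exp(−0.0000331 × 2500) = 0.920581
R(F) = exp(−0.00000792 × 2500) = 0.980395
Series (C and D): 0.880073 × 0.784272 = 0.690217
Parallel (B, [0.690217], and E): 1 − (1 − 0.938005)(1 − 0.690217)(1 − 0.920581) = 0.998475
Series (A and [0.998475]): 0.787809 × 0.998475 = 0.786608
Parallel ([0.786608] and F): 1 − (1 − 0.786608)(1 − 0.980395) = 0.9958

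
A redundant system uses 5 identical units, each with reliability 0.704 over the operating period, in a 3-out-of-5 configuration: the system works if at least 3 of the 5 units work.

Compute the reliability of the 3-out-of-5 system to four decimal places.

R = Σ_{i=3}^{5} C(5,i) p^i (1−p)^{5−i} with p = 0.704
C(5,3)·0.704^3·0.296^2 = 0.305704
C(5,4)·0.704^4·0.296^1 = 0.363540
C(5,5)·0.704^5·0.296^0 = 0.172927
Sum = 0.8422

0.8422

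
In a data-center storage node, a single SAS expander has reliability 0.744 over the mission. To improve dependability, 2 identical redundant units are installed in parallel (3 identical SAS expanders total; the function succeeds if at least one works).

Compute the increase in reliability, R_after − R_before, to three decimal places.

0.239

R_before = 0.744
R_after = 1 − (1 − 0.744)^3 = 0.983
ΔR = 0.983 − 0.744 = 0.239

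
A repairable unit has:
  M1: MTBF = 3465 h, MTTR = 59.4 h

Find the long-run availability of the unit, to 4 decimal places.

0.9831

A(M1) = MTBF/(MTBF+MTTR) = 3465/(3465+59.4) = 0.9831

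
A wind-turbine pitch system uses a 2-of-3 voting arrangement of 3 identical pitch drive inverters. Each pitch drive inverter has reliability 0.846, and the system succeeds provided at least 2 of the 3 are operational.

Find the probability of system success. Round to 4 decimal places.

R = Σ_{i=2}^{3} C(3,i) p^i (1−p)^{3−i} with p = 0.846
C(3,2)·0.846^2·0.154^1 = 0.330661
C(3,3)·0.846^3·0.154^0 = 0.605496
Sum = 0.9362

0.9362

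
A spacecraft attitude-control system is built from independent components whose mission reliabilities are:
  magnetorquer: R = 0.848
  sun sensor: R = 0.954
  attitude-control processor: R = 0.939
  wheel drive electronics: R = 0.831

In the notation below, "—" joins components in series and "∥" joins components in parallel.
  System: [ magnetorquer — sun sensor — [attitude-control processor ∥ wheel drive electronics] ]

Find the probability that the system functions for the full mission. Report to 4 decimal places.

0.8007

Parallel (attitude-control processor and wheel drive electronics): 1 − (1 − 0.939000)(1 − 0.831000) = 0.989691
Series (magnetorquer, sun sensor, and [0.989691]): 0.848000 × 0.954000 × 0.989691 = 0.8007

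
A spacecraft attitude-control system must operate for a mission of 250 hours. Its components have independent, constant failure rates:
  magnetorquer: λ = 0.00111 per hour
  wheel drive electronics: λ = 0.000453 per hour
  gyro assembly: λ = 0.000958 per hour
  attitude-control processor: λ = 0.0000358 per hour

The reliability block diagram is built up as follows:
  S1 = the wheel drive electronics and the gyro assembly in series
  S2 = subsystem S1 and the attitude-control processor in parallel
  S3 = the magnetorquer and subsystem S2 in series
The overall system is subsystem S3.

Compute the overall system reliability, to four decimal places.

R(magnetorquer) = exp(−0.00111 × 250) = 0.757676
R(wheel drive electronics) = exp(−0.000453 × 250) = 0.892927
R(gyro assembly) = exp(−0.000958 × 250) = 0.787021
R(attitude-control processor) = exp(−0.0000358 × 250) = 0.991090
Series (wheel drive electronics and gyro assembly): 0.892927 × 0.787021 = 0.702752
Parallel ([0.702752] and attitude-control processor): 1 − (1 − 0.702752)(1 − 0.991090) = 0.997352
Series (magnetorquer and [0.997352]): 0.757676 × 0.997352 = 0.7557

0.7557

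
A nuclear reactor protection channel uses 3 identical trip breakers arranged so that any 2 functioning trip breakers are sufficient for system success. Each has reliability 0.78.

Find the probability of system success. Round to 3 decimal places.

R = Σ_{i=2}^{3} C(3,i) p^i (1−p)^{3−i} with p = 0.78
C(3,2)·0.78^2·0.22^1 = 0.40154
C(3,3)·0.78^3·0.22^0 = 0.47455
Sum = 0.876

0.876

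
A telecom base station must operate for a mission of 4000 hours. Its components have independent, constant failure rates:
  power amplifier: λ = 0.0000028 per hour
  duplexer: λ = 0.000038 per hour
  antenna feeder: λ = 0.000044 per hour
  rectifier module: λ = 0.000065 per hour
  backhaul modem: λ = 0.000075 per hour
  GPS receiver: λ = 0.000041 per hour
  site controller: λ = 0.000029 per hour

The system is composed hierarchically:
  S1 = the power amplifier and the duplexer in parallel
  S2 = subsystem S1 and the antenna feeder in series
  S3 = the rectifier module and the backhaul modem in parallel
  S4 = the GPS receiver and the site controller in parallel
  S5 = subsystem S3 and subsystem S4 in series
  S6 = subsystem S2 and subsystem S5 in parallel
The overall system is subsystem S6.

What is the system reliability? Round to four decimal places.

R(power amplifier) = exp(−0.0000028 × 4000) = 0.988862
R(duplexer) = exp(−0.000038 × 4000) = 0.858988
R(antenna feeder) = exp(−0.000044 × 4000) = 0.838618
R(rectifier module) = exp(−0.000065 × 4000) = 0.771052
R(backhaul modem) = exp(−0.000075 × 4000) = 0.740818
R(GPS receiver) = exp(−0.000041 × 4000) = 0.848742
R(site controller) = exp(−0.000029 × 4000) = 0.890475
Parallel (power amplifier and duplexer): 1 − (1 − 0.988862)(1 − 0.858988) = 0.998429
Series ([0.998429] and antenna feeder): 0.998429 × 0.838618 = 0.837301
Parallel (rectifier module and backhaul modem): 1 − (1 − 0.771052)(1 − 0.740818) = 0.940661
Parallel (GPS receiver and site controller): 1 − (1 − 0.848742)(1 − 0.890475) = 0.983433
Series ([0.940661] and [0.983433]): 0.940661 × 0.983433 = 0.925077
Parallel ([0.837301] and [0.925077]): 1 − (1 − 0.837301)(1 − 0.925077) = 0.9878

0.9878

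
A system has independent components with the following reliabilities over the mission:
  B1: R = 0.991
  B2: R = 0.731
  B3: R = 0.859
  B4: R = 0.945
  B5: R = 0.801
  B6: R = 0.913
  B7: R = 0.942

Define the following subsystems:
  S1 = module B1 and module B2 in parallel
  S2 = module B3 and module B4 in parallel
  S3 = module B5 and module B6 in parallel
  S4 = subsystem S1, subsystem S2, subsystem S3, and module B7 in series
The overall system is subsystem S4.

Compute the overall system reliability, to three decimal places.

Parallel (B1 and B2): 1 − (1 − 0.99100)(1 − 0.73100) = 0.99758
Parallel (B3 and B4): 1 − (1 − 0.85900)(1 − 0.94500) = 0.99225
Parallel (B5 and B6): 1 − (1 − 0.80100)(1 − 0.91300) = 0.98269
Series ([0.99758], [0.99225], [0.98269], and B7): 0.99758 × 0.99225 × 0.98269 × 0.94200 = 0.916

0.916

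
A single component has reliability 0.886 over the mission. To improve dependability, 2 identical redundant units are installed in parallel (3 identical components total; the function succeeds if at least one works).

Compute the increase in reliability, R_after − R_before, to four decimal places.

0.1125

R_before = 0.886
R_after = 1 − (1 − 0.886)^3 = 0.9985
ΔR = 0.9985 − 0.886 = 0.1125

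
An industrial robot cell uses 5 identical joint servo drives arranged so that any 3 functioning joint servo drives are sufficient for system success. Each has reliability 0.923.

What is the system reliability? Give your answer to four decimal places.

R = Σ_{i=3}^{5} C(5,i) p^i (1−p)^{5−i} with p = 0.923
C(5,3)·0.923^3·0.077^2 = 0.046622
C(5,4)·0.923^4·0.077^1 = 0.279426
C(5,5)·0.923^5·0.077^0 = 0.669898
Sum = 0.9959

0.9959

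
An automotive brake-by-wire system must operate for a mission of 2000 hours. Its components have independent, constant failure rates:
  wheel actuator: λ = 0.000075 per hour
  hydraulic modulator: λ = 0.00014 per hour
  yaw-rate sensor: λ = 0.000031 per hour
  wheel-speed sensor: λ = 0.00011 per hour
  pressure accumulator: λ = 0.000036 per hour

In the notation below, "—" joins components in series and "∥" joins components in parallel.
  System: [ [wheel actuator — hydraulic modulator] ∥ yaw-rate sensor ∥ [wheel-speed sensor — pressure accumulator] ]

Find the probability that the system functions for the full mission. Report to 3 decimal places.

0.995

R(wheel actuator) = exp(−0.000075 × 2000) = 0.86071
R(hydraulic modulator) = exp(−0.00014 × 2000) = 0.75578
R(yaw-rate sensor) = exp(−0.000031 × 2000) = 0.93988
R(wheel-speed sensor) = exp(−0.00011 × 2000) = 0.80252
R(pressure accumulator) = exp(−0.000036 × 2000) = 0.93053
Series (wheel actuator and hydraulic modulator): 0.86071 × 0.75578 = 0.65051
Series (wheel-speed sensor and pressure accumulator): 0.80252 × 0.93053 = 0.74677
Parallel ([0.65051], yaw-rate sensor, and [0.74677]): 1 − (1 − 0.65051)(1 − 0.93988)(1 − 0.74677) = 0.995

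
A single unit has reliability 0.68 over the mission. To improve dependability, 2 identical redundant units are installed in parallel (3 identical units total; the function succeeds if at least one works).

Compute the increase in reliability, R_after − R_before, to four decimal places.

R_before = 0.68
R_after = 1 − (1 − 0.68)^3 = 0.9672
ΔR = 0.9672 − 0.68 = 0.2872

0.2872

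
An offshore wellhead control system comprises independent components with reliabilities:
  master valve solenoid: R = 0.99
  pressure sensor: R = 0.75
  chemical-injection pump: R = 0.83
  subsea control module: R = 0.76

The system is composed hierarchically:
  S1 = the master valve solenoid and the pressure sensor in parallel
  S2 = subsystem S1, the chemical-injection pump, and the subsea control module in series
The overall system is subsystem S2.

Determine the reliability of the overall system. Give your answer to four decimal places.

0.6292

Parallel (master valve solenoid and pressure sensor): 1 − (1 − 0.990000)(1 − 0.750000) = 0.997500
Series ([0.997500], chemical-injection pump, and subsea control module): 0.997500 × 0.830000 × 0.760000 = 0.6292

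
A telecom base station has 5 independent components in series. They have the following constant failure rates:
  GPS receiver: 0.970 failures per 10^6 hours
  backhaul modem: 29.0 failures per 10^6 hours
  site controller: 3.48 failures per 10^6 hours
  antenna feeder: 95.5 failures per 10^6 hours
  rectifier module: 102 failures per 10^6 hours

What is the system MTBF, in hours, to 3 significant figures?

Series of exponential components: λ_sys = Σ λ_i
λ_sys = 0.000000970 + 0.0000290 + 0.00000348 + 0.0000955 + 0.000102 = 2.3095e-04 /h
MTBF = 1 / λ_sys = 4330 h

4330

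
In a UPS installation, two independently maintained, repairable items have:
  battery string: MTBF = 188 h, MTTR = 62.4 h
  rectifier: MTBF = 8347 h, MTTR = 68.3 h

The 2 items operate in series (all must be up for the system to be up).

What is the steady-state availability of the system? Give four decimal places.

0.7447

A(battery string) = MTBF/(MTBF+MTTR) = 188/(188+62.4) = 0.750799
A(rectifier) = MTBF/(MTBF+MTTR) = 8347/(8347+68.3) = 0.991884
Series availability: 0.750799 × 0.991884 = 0.7447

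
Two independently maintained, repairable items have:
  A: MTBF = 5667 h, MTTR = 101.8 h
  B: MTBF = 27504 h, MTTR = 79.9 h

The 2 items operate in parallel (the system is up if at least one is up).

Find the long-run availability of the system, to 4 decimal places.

A(A) = MTBF/(MTBF+MTTR) = 5667/(5667+101.8) = 0.982353
A(B) = MTBF/(MTBF+MTTR) = 27504/(27504+79.9) = 0.997103
Parallel availability: 1 − (1 − 0.982353)(1 − 0.997103) = 0.9999

0.9999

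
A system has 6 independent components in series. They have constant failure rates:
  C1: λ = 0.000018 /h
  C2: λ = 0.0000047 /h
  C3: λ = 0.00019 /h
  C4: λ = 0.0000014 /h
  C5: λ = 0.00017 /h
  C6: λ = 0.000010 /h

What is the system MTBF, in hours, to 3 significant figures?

2540

Series of exponential components: λ_sys = Σ λ_i
λ_sys = 0.000018 + 0.0000047 + 0.00019 + 0.0000014 + 0.00017 + 0.000010 = 3.9410e-04 /h
MTBF = 1 / λ_sys = 2540 h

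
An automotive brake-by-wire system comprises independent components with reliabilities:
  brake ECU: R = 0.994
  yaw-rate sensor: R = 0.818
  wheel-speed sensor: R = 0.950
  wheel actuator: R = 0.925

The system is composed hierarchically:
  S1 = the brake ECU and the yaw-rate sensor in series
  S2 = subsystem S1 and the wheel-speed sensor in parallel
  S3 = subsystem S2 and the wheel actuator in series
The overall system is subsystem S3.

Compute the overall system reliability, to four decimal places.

0.9164

Series (brake ECU and yaw-rate sensor): 0.994000 × 0.818000 = 0.813092
Parallel ([0.813092] and wheel-speed sensor): 1 − (1 − 0.813092)(1 − 0.950000) = 0.990655
Series ([0.990655] and wheel actuator): 0.990655 × 0.925000 = 0.9164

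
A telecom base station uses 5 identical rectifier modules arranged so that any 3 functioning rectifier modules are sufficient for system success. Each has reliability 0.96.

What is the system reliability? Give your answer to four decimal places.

0.9994

R = Σ_{i=3}^{5} C(5,i) p^i (1−p)^{5−i} with p = 0.96
C(5,3)·0.96^3·0.04^2 = 0.014156
C(5,4)·0.96^4·0.04^1 = 0.169869
C(5,5)·0.96^5·0.04^0 = 0.815373
Sum = 0.9994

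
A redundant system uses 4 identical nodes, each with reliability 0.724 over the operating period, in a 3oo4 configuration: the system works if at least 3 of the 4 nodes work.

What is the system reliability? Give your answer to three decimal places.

R = Σ_{i=3}^{4} C(4,i) p^i (1−p)^{4−i} with p = 0.724
C(4,3)·0.724^3·0.276^1 = 0.41897
C(4,4)·0.724^4·0.276^0 = 0.27476
Sum = 0.694

0.694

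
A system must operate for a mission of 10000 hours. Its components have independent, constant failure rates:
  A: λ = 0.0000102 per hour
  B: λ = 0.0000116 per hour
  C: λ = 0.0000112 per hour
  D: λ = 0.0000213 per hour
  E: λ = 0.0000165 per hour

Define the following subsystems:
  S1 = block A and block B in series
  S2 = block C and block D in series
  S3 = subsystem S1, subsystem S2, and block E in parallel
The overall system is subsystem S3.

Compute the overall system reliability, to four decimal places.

R(A) = exp(−0.0000102 × 10000) = 0.903030
R(B) = exp(−0.0000116 × 10000) = 0.890475
R(C) = exp(−0.0000112 × 10000) = 0.894044
R(D) = exp(−0.0000213 × 10000) = 0.808156
R(E) = exp(−0.0000165 × 10000) = 0.847894
Series (A and B): 0.903030 × 0.890475 = 0.804126
Series (C and D): 0.894044 × 0.808156 = 0.722527
Parallel ([0.804126], [0.722527], and E): 1 − (1 − 0.804126)(1 − 0.722527)(1 − 0.847894) = 0.9917

0.9917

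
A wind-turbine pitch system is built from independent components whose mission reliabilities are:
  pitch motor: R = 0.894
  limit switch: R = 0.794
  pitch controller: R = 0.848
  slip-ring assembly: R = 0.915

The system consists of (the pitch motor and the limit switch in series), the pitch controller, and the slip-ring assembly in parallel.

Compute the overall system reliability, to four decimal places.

Series (pitch motor and limit switch): 0.894000 × 0.794000 = 0.709836
Parallel ([0.709836], pitch controller, and slip-ring assembly): 1 − (1 − 0.709836)(1 − 0.848000)(1 − 0.915000) = 0.9963

0.9963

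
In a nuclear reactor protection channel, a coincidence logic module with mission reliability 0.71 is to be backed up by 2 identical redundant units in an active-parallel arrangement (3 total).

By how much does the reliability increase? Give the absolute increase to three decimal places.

R_before = 0.71
R_after = 1 − (1 − 0.71)^3 = 0.976
ΔR = 0.976 − 0.71 = 0.266

0.266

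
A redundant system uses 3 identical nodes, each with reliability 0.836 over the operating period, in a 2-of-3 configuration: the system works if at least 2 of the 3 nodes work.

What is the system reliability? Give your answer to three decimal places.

R = Σ_{i=2}^{3} C(3,i) p^i (1−p)^{3−i} with p = 0.836
C(3,2)·0.836^2·0.164^1 = 0.34386
C(3,3)·0.836^3·0.164^0 = 0.58428
Sum = 0.928

0.928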